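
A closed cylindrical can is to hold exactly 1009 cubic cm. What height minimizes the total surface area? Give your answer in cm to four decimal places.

With radius r and height h, πr²h = 1009 so h = 1009/(πr²), and S(r) = 2πr² + 2πrh = 2πr² + 2·1009/r.
S'(r) = 4πr − 2·1009/r² = 0 ⇒ r³ = 1009/(2π), so r ≈ 5.4355 and h = 2r ≈ 10.8709.
S''(r) = 4π + 4·1009/r³ > 0, so this is the minimum; S ≈ 556.8976.

10.8709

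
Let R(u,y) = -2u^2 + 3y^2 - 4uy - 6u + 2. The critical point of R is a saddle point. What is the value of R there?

47/10

∂R/∂u = -4u - 4y - 6 = 0 and ∂R/∂y = -4u + 6y = 0, so (u, y) = (-9/10, -3/5).
The Hessian has R_{uu} = -4, R_{yy} = 6, R_{uy} = -4, giving D = -40 < 0, so the point is a saddle point.
R(-9/10, -3/5) = 47/10.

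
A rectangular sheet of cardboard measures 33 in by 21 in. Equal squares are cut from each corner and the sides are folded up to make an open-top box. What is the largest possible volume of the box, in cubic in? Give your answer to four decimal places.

1301.8595

With cut size x, the volume is V(x) = x(33 − 2x)(21 − 2x) for 0 < x < 10.5.
V'(x) = 12x^2 − 216x + 693. Setting V'(x) = 0 gives x ≈ 4.1782 (the root in (0, 10.5)).
V''(x) = 24x − 216 is negative there, so this is the maximum; V ≈ 1301.8595.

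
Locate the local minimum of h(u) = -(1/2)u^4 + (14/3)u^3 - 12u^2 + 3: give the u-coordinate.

Critical points: h'(u) = -2u^3 + 14u^2 - 24u vanishes at u = 0, 3, 4.
Second-derivative test with h''(u) = -6u^2 + 28u - 24: h''(0) = -24 < 0 ⇒ local maximum; h''(3) = 6 > 0 ⇒ local minimum; h''(4) = -8 < 0 ⇒ local maximum.
Thus h has its local minimum at u = 3, with value -39/2.

3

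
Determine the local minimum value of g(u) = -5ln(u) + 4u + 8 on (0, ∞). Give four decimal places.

g'(u) = -5/u + 4 = 0 gives u = 5/4.
g''(u) = 5/u², which is positive for u > 0, so this is a local minimum.
g(5/4) = -5·ln(5/4) + 5 + 8 ≈ 11.8843.

11.8843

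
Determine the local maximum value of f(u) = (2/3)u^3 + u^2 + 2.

Critical points: f'(u) = 2u^2 + 2u vanishes at u = -1, 0.
Second-derivative test with f''(u) = 4u + 2: f''(-1) = -2 < 0 ⇒ local maximum; f''(0) = 2 > 0 ⇒ local minimum.
The local maximum is f(-1) = 7/3.

7/3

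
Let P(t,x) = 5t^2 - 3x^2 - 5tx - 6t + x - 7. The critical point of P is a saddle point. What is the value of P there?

-728/85

∂P/∂t = 10t - 5x - 6 = 0 and ∂P/∂x = -5t - 6x + 1 = 0, so (t, x) = (41/85, -4/17).
The Hessian has P_{tt} = 10, P_{xx} = -6, P_{tx} = -5, giving D = -85 < 0, so the point is a saddle point.
P(41/85, -4/17) = -728/85.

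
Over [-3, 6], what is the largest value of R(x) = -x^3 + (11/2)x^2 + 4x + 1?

131/2

R'(x) = -3x^2 + 11x + 4, which vanishes at x = -1/3 and x = 4.
Evaluating at the critical points and endpoints: R(-3) = 131/2,  R(-1/3) = 17/54,  R(4) = 41,  R(6) = 7.
The maximum over the interval is 131/2, attained at x = -3.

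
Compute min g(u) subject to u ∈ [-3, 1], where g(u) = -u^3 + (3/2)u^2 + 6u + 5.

3/2

Differentiating, g'(u) = -3u^2 + 3u + 6; whose only zero in [-3, 1] is u = -1.
Compare values at every candidate in [-3, 1]: g(-3) = 55/2, g(-1) = 3/2, g(1) = 23/2.
Hence the absolute minimum is 3/2 at u = -1.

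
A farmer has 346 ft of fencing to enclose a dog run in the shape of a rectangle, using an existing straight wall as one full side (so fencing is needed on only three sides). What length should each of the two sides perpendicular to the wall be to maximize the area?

173/2

Let the sides perpendicular to the wall have length x and the parallel side y, so 2x + y = 346 and the area is A = xy = x(346 − 2x).
A'(x) = 346 − 4x = 0 gives x = 173/2, and A''(x) = −4 < 0 confirms a maximum.
Then y = 346 − 2·173/2 = 173 and A = 29929/2.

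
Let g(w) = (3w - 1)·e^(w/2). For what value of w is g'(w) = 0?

Differentiating with the product rule gives g'(w) = ((3/2)w + 5/2)·e^(w/2). Since e^(w/2) > 0, the only critical point is w = -5/3.
g''(-5/3) has the same sign as 3/2 > 0, so this is a local minimum.
g(-5/3) = (-6)·e^(-5/6) ≈ -2.6076.

-5/3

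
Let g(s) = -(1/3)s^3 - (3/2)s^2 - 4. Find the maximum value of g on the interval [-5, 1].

1/6

g'(s) = -s^2 - 3s, which vanishes at s = -3 and s = 0.
Evaluating at the critical points and endpoints: g(-5) = 1/6,  g(-3) = -17/2,  g(0) = -4,  g(1) = -35/6.
The maximum over the interval is 1/6, attained at s = -5.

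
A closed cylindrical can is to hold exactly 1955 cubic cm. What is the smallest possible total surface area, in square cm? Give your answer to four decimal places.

865.5239

With radius r and height h, πr²h = 1955 so h = 1955/(πr²), and S(r) = 2πr² + 2πrh = 2πr² + 2·1955/r.
S'(r) = 4πr − 2·1955/r² = 0 ⇒ r³ = 1955/(2π), so r ≈ 6.7762 and h = 2r ≈ 13.5525.
S''(r) = 4π + 4·1955/r³ > 0, so this is the minimum; S ≈ 865.5239.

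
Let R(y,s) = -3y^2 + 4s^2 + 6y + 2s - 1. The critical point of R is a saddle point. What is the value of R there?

∂R/∂y = -6y + 6 = 0 and ∂R/∂s = 8s + 2 = 0, so (y, s) = (1, -1/4).
The Hessian has R_{yy} = -6, R_{ss} = 8, R_{ys} = 0, giving D = -48 < 0, so the point is a saddle point.
R(1, -1/4) = 7/4.

7/4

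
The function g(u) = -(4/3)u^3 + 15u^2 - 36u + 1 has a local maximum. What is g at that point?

g'(u) = -4u^2 + 30u - 36 = 0 at u = 3/2, 6.
Since g''(u) = -8u + 30, we get g''(3/2) = 18 > 0 ⇒ local minimum; g''(6) = -18 < 0 ⇒ local maximum.
So the local maximum value is g(6) = 37.

37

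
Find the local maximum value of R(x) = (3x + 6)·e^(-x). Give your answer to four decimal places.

8.1548

R'(x) = 3·e^(-x) + (3x + 6)·(-1)·e^(-x) = (-3x - 3)·e^(-x). Since e^(-x) > 0, the only critical point is x = -1.
R''(-1) has the same sign as -3 < 0, so this is a local maximum.
R(-1) = (3)·e^(1) ≈ 8.1548.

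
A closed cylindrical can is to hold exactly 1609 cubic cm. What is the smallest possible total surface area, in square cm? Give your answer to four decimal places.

760.1254

With radius r and height h, πr²h = 1609 so h = 1609/(πr²), and S(r) = 2πr² + 2πrh = 2πr² + 2·1609/r.
S'(r) = 4πr − 2·1609/r² = 0 ⇒ r³ = 1609/(2π), so r ≈ 6.3503 and h = 2r ≈ 12.7005.
S''(r) = 4π + 4·1609/r³ > 0, so this is the minimum; S ≈ 760.1254.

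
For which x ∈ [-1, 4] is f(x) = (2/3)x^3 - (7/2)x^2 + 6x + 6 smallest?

-1

Differentiating, f'(x) = 2x^2 - 7x + 6; which vanishes at x = 3/2 and x = 2.
Candidates: f(-1) = -25/6, f(3/2) = 75/8, f(2) = 28/3, f(4) = 50/3.
So the minimum is f(-1) = -25/6.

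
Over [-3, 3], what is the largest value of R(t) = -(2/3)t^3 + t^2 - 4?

Differentiating, R'(t) = -2t^2 + 2t; which vanishes at t = 0 and t = 1.
Evaluating at the critical points and endpoints: R(-3) = 23,  R(0) = -4,  R(1) = -11/3,  R(3) = -13.
Hence the absolute maximum is 23 at t = -3.

23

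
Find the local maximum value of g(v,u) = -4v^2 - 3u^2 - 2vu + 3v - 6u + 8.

∂g/∂v = -8v - 2u + 3 = 0 and ∂g/∂u = -2v - 6u - 6 = 0, so (v, u) = (15/22, -27/22).
The Hessian has g_{vv} = -8, g_{uu} = -6, g_{vu} = -2, giving D = 44 > 0 with g_{vv} < 0, so the point is a local maximum.
g(15/22, -27/22) = 559/44.

559/44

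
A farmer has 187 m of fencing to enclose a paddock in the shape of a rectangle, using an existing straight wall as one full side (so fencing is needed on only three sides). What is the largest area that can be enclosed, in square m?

Let the sides perpendicular to the wall have length x and the parallel side y, so 2x + y = 187 and the area is A = xy = x(187 − 2x).
A'(x) = 187 − 4x = 0 gives x = 187/4, and A''(x) = −4 < 0 confirms a maximum.
Then y = 187 − 2·187/4 = 187/2 and A = 34969/8.

34969/8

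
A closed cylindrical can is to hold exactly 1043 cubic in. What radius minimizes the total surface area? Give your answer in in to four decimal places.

With radius r and height h, πr²h = 1043 so h = 1043/(πr²), and S(r) = 2πr² + 2πrh = 2πr² + 2·1043/r.
S'(r) = 4πr − 2·1043/r² = 0 ⇒ r³ = 1043/(2π), so r ≈ 5.4958 and h = 2r ≈ 10.9917.
S''(r) = 4π + 4·1043/r³ > 0, so this is the minimum; S ≈ 569.3388.

5.4958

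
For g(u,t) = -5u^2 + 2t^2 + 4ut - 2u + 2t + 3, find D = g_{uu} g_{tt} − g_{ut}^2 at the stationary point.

∂g/∂u = -10u + 4t - 2 = 0 and ∂g/∂t = 4u + 4t + 2 = 0, so (u, t) = (-2/7, -3/14).
The Hessian has g_{uu} = -10, g_{tt} = 4, g_{ut} = 4, giving D = -56 < 0, so the point is a saddle point.
D = (-10)·(4) − (4)^2 = -56.

-56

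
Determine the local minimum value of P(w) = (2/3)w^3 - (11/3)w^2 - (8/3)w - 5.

P'(w) = 2w^2 - (22/3)w - 8/3. Setting P'(w) = 0 gives w ∈ {-1/3, 4}.
Since P''(w) = 4w - 22/3, we get P''(-1/3) = -26/3 < 0 ⇒ local maximum; P''(4) = 26/3 > 0 ⇒ local minimum.
The local minimum is P(4) = -95/3.

-95/3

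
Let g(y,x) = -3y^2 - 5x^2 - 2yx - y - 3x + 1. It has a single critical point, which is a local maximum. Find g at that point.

∂g/∂y = -6y - 2x - 1 = 0 and ∂g/∂x = -2y - 10x - 3 = 0, so (y, x) = (-1/14, -2/7).
The Hessian has g_{yy} = -6, g_{xx} = -10, g_{yx} = -2, giving D = 56 > 0 with g_{yy} < 0, so the point is a local maximum.
g(-1/14, -2/7) = 41/28.

41/28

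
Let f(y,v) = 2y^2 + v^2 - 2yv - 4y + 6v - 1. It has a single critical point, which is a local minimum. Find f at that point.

-11

∂f/∂y = 4y - 2v - 4 = 0 and ∂f/∂v = -2y + 2v + 6 = 0, so (y, v) = (-1, -4).
The Hessian has f_{yy} = 4, f_{vv} = 2, f_{yv} = -2, giving D = 4 > 0 with f_{yy} > 0, so the point is a local minimum.
f(-1, -4) = -11.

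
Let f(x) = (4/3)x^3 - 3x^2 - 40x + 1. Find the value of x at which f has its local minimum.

4

f'(x) = 4x^2 - 6x - 40. Setting f'(x) = 0 gives x ∈ {-5/2, 4}.
Since f''(x) = 8x - 6, we get f''(-5/2) = -26 < 0 ⇒ local maximum; f''(4) = 26 > 0 ⇒ local minimum.
So the local minimum value is f(4) = -365/3.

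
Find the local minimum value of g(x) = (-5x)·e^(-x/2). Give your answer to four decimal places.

-3.6788

Differentiating with the product rule gives g'(x) = ((5/2)x - 5)·e^(-x/2). Since e^(-x/2) > 0, the only critical point is x = 2.
g''(2) has the same sign as 5/2 > 0, so this is a local minimum.
g(2) = (-10)·e^(-1) ≈ -3.6788.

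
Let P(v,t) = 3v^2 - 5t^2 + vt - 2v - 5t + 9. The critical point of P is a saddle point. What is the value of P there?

594/61

∂P/∂v = 6v + t - 2 = 0 and ∂P/∂t = v - 10t - 5 = 0, so (v, t) = (25/61, -28/61).
The Hessian has P_{vv} = 6, P_{tt} = -10, P_{vt} = 1, giving D = -61 < 0, so the point is a saddle point.
P(25/61, -28/61) = 594/61.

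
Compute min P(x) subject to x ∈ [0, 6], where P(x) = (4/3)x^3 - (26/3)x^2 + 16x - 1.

-1

Differentiating, P'(x) = 4x^2 - (52/3)x + 16; which vanishes at x = 4/3 and x = 3.
Candidates: P(0) = -1; P(4/3) = 655/81; P(3) = 5; P(6) = 71.
So the minimum is P(0) = -1.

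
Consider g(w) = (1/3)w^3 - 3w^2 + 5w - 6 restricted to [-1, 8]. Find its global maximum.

g'(w) = w^2 - 6w + 5, which vanishes at w = 1 and w = 5.
Compare values at every candidate in [-1, 8]: g(-1) = -43/3, g(1) = -11/3, g(5) = -43/3, g(8) = 38/3.
So the maximum is g(8) = 38/3.

38/3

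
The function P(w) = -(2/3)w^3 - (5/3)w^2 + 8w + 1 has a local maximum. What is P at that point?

577/81

P'(w) = -2w^2 - (10/3)w + 8. Setting P'(w) = 0 gives w ∈ {-3, 4/3}.
Second-derivative test with P''(w) = -4w - 10/3: P''(-3) = 26/3 > 0 ⇒ local minimum; P''(4/3) = -26/3 < 0 ⇒ local maximum.
So the local maximum value is P(4/3) = 577/81.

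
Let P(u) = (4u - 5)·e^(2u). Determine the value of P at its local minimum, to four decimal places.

-8.9634

Differentiating with the product rule gives P'(u) = (8u - 6)·e^(2u). Since e^(2u) > 0, the only critical point is u = 3/4.
P''(3/4) has the same sign as 8 > 0, so this is a local minimum.
P(3/4) = (-2)·e^(3/2) ≈ -8.9634.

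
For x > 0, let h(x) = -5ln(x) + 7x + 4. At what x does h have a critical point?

5/7

h'(x) = -5/x + 7 = 0 gives x = 5/7.
h''(x) = 5/x², which is positive for x > 0, so this is a local minimum.
h(5/7) = -5·ln(5/7) + 5 + 4 ≈ 10.6824.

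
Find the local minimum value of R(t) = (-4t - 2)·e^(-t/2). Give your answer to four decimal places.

-3.7789

By the product rule, R'(t) = (2t - 3)·e^(-t/2). Since e^(-t/2) > 0, the only critical point is t = 3/2.
R''(3/2) has the same sign as 2 > 0, so this is a local minimum.
R(3/2) = (-8)·e^(-3/4) ≈ -3.7789.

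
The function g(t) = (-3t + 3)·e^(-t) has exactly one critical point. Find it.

By the product rule, g'(t) = (3t - 6)·e^(-t). Since e^(-t) > 0, the only critical point is t = 2.
g''(2) has the same sign as 3 > 0, so this is a local minimum.
g(2) = (-3)·e^(-2) ≈ -0.4060.

2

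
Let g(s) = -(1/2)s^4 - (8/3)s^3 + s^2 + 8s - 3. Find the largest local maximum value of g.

71/3

Critical points: g'(s) = -2s^3 - 8s^2 + 2s + 8 vanishes at s = -4, -1, 1.
Second-derivative test with g''(s) = -6s^2 - 16s + 2: g''(-4) = -30 < 0 ⇒ local maximum; g''(-1) = 12 > 0 ⇒ local minimum; g''(1) = -20 < 0 ⇒ local maximum.
Thus g has its largest local maximum at s = -4, with value 71/3.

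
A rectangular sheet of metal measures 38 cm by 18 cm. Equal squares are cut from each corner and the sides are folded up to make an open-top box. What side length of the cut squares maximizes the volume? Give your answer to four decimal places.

With cut size x, the volume is V(x) = x(38 − 2x)(18 − 2x) for 0 < x < 9.
V'(x) = 12x^2 − 224x + 684. Setting V'(x) = 0 gives x ≈ 3.8460 (the root in (0, 9)).
V''(x) = 24x − 224 is negative there, so this is the maximum; V ≈ 1201.5476.

3.8460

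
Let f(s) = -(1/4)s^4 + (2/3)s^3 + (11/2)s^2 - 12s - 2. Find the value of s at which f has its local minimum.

1

f'(s) = -s^3 + 2s^2 + 11s - 12. Setting f'(s) = 0 gives s ∈ {-3, 1, 4}.
f''(s) = -3s^2 + 4s + 11. f''(-3) = -28 < 0 ⇒ local maximum; f''(1) = 12 > 0 ⇒ local minimum; f''(4) = -21 < 0 ⇒ local maximum.
So the local minimum value is f(1) = -97/12.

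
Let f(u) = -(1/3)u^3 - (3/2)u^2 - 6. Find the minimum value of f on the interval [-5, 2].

-44/3

The derivative is -u^2 - 3u, which vanishes at u = -3 and u = 0.
Evaluating at the critical points and endpoints: f(-5) = -11/6,  f(-3) = -21/2,  f(0) = -6,  f(2) = -44/3.
Hence the absolute minimum is -44/3 at u = 2.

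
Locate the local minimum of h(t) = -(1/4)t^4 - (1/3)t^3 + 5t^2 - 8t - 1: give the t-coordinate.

1

Critical points: h'(t) = -t^3 - t^2 + 10t - 8 vanishes at t = -4, 1, 2.
h''(t) = -3t^2 - 2t + 10. h''(-4) = -30 < 0 ⇒ local maximum; h''(1) = 5 > 0 ⇒ local minimum; h''(2) = -6 < 0 ⇒ local maximum.
So the local minimum value is h(1) = -55/12.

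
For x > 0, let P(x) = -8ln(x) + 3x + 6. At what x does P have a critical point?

8/3

P'(x) = -8/x + 3 = 0 gives x = 8/3.
P''(x) = 8/x², which is positive for x > 0, so this is a local minimum.
P(8/3) = -8·ln(8/3) + 8 + 6 ≈ 6.1534.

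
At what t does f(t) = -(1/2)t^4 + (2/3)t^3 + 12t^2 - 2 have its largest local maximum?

Critical points: f'(t) = -2t^3 + 2t^2 + 24t vanishes at t = -3, 0, 4.
Since f''(t) = -6t^2 + 4t + 24, we get f''(-3) = -42 < 0 ⇒ local maximum; f''(0) = 24 > 0 ⇒ local minimum; f''(4) = -56 < 0 ⇒ local maximum.
So the largest local maximum value is f(4) = 314/3.

4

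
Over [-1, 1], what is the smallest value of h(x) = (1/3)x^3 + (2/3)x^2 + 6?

6

h'(x) = x^2 + (4/3)x, whose only zero in [-1, 1] is x = 0.
Compare values at every candidate in [-1, 1]: h(-1) = 19/3; h(0) = 6; h(1) = 7.
Hence the absolute minimum is 6 at x = 0.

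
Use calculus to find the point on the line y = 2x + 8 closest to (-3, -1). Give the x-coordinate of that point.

-21/5

Minimize D(x)^2 = (x + 3)^2 + (2x + 9)^2.
d/dx[D^2] = 2(x + 3) + 2·2·(2x + 9) = 0 ⇒ x = -21/5.
Then y = -2/5 and the distance is √(9/5) ≈ 1.3416.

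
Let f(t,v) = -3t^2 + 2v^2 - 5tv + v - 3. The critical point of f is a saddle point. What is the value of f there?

-150/49

∂f/∂t = -6t - 5v = 0 and ∂f/∂v = -5t + 4v + 1 = 0, so (t, v) = (5/49, -6/49).
The Hessian has f_{tt} = -6, f_{vv} = 4, f_{tv} = -5, giving D = -49 < 0, so the point is a saddle point.
f(5/49, -6/49) = -150/49.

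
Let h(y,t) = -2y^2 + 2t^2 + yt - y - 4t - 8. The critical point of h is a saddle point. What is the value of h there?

∂h/∂y = -4y + t - 1 = 0 and ∂h/∂t = y + 4t - 4 = 0, so (y, t) = (0, 1).
The Hessian has h_{yy} = -4, h_{tt} = 4, h_{yt} = 1, giving D = -17 < 0, so the point is a saddle point.
h(0, 1) = -10.

-10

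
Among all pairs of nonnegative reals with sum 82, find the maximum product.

1681

With x + y = 82, the product is P(x) = x(82 − x).
P'(x) = 82 − 2x = 0 gives x = 41; P'' = −2 < 0, so this is the maximum.
P = 41·41 = 1681.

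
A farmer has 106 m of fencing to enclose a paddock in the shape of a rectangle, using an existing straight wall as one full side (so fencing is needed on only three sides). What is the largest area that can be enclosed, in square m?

Let the sides perpendicular to the wall have length x and the parallel side y, so 2x + y = 106 and the area is A = xy = x(106 − 2x).
A'(x) = 106 − 4x = 0 gives x = 53/2, and A''(x) = −4 < 0 confirms a maximum.
Then y = 106 − 2·53/2 = 53 and A = 2809/2.

2809/2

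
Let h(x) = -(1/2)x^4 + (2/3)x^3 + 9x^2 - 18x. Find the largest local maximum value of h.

Critical points: h'(x) = -2x^3 + 2x^2 + 18x - 18 vanishes at x = -3, 1, 3.
h''(x) = -6x^2 + 4x + 18. h''(-3) = -48 < 0 ⇒ local maximum; h''(1) = 16 > 0 ⇒ local minimum; h''(3) = -24 < 0 ⇒ local maximum.
Thus h has its largest local maximum at x = -3, with value 153/2.

153/2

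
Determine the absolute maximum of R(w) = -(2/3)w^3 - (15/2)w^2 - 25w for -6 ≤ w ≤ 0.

625/24

R'(w) = -2w^2 - 15w - 25, which vanishes at w = -5 and w = -5/2.
Candidates: R(-6) = 24; R(-5) = 125/6; R(-5/2) = 625/24; R(0) = 0.
So the maximum is R(-5/2) = 625/24.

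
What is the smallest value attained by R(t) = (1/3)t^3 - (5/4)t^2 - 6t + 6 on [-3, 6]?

-50/3

R'(t) = t^2 - (5/2)t - 6, which vanishes at t = -3/2 and t = 4.
Evaluating at the critical points and endpoints: R(-3) = 15/4; R(-3/2) = 177/16; R(4) = -50/3; R(6) = -3.
So the minimum is R(4) = -50/3.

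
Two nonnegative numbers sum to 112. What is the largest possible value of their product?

With x + y = 112, the product is P(x) = x(112 − x).
P'(x) = 112 − 2x = 0 gives x = 56; P'' = −2 < 0, so this is the maximum.
P = 56·56 = 3136.

3136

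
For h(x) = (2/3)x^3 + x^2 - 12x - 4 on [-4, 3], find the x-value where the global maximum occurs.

-3

Differentiating, h'(x) = 2x^2 + 2x - 12; which vanishes at x = -3 and x = 2.
Candidates: h(-4) = 52/3,  h(-3) = 23,  h(2) = -56/3,  h(3) = -13.
Hence the absolute maximum is 23 at x = -3.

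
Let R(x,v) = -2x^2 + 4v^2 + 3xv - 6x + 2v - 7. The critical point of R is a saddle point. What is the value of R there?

∂R/∂x = -4x + 3v - 6 = 0 and ∂R/∂v = 3x + 8v + 2 = 0, so (x, v) = (-54/41, 10/41).
The Hessian has R_{xx} = -4, R_{vv} = 8, R_{xv} = 3, giving D = -41 < 0, so the point is a saddle point.
R(-54/41, 10/41) = -115/41.

-115/41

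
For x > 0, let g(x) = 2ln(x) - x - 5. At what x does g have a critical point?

2

g'(x) = 2/x − 1 = 0 gives x = 2.
g''(x) = -2/x², which is negative for x > 0, so this is a local maximum.
g(2) = 2·ln(2) - 2 - 5 ≈ -5.6137.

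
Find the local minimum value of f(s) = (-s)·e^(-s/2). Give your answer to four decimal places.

By the product rule, f'(s) = ((1/2)s - 1)·e^(-s/2). Since e^(-s/2) > 0, the only critical point is s = 2.
f''(2) has the same sign as 1/2 > 0, so this is a local minimum.
f(2) = (-2)·e^(-1) ≈ -0.7358.

-0.7358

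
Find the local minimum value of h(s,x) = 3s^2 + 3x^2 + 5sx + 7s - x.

-185/11

∂h/∂s = 6s + 5x + 7 = 0 and ∂h/∂x = 5s + 6x - 1 = 0, so (s, x) = (-47/11, 41/11).
The Hessian has h_{ss} = 6, h_{xx} = 6, h_{sx} = 5, giving D = 11 > 0 with h_{ss} > 0, so the point is a local minimum.
h(-47/11, 41/11) = -185/11.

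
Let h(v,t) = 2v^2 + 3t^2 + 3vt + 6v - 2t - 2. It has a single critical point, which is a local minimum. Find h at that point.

-182/15

∂h/∂v = 4v + 3t + 6 = 0 and ∂h/∂t = 3v + 6t - 2 = 0, so (v, t) = (-14/5, 26/15).
The Hessian has h_{vv} = 4, h_{tt} = 6, h_{vt} = 3, giving D = 15 > 0 with h_{vv} > 0, so the point is a local minimum.
h(-14/5, 26/15) = -182/15.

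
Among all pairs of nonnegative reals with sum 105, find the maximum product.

11025/4

With x + y = 105, the product is P(x) = x(105 − x).
P'(x) = 105 − 2x = 0 gives x = 105/2; P'' = −2 < 0, so this is the maximum.
P = 105/2·105/2 = 11025/4.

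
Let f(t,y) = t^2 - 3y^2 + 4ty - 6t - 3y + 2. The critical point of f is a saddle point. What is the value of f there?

∂f/∂t = 2t + 4y - 6 = 0 and ∂f/∂y = 4t - 6y - 3 = 0, so (t, y) = (12/7, 9/14).
The Hessian has f_{tt} = 2, f_{yy} = -6, f_{ty} = 4, giving D = -28 < 0, so the point is a saddle point.
f(12/7, 9/14) = -115/28.

-115/28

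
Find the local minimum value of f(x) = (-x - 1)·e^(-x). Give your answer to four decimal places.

-1.0000

f'(x) = (-1)·e^(-x) + (-x - 1)·(-1)·e^(-x) = (x)·e^(-x). Since e^(-x) > 0, the only critical point is x = 0.
f''(0) has the same sign as 1 > 0, so this is a local minimum.
f(0) = (-1)·e^(0) ≈ -1.0000.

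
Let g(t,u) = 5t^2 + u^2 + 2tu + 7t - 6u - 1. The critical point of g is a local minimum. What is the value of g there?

-329/16

∂g/∂t = 10t + 2u + 7 = 0 and ∂g/∂u = 2t + 2u - 6 = 0, so (t, u) = (-13/8, 37/8).
The Hessian has g_{tt} = 10, g_{uu} = 2, g_{tu} = 2, giving D = 16 > 0 with g_{tt} > 0, so the point is a local minimum.
g(-13/8, 37/8) = -329/16.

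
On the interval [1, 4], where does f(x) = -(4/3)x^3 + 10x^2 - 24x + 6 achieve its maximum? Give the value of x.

The derivative is -4x^2 + 20x - 24, which vanishes at x = 2 and x = 3.
Compare values at every candidate in [1, 4]: f(1) = -28/3; f(2) = -38/3; f(3) = -12; f(4) = -46/3.
The maximum over the interval is -28/3, attained at x = 1.

1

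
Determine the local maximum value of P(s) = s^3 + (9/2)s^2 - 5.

P'(s) = 3s^2 + 9s = 0 at s = -3, 0.
P''(s) = 6s + 9. P''(-3) = -9 < 0 ⇒ local maximum; P''(0) = 9 > 0 ⇒ local minimum.
The local maximum is P(-3) = 17/2.

17/2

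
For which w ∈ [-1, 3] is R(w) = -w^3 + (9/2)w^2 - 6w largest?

-1

The derivative is -3w^2 + 9w - 6, which vanishes at w = 1 and w = 2.
Compare values at every candidate in [-1, 3]: R(-1) = 23/2,  R(1) = -5/2,  R(2) = -2,  R(3) = -9/2.
So the maximum is R(-1) = 23/2.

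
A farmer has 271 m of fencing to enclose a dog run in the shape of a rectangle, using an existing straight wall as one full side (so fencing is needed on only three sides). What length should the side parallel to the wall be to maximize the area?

271/2

Let the sides perpendicular to the wall have length x and the parallel side y, so 2x + y = 271 and the area is A = xy = x(271 − 2x).
A'(x) = 271 − 4x = 0 gives x = 271/4, and A''(x) = −4 < 0 confirms a maximum.
Then y = 271 − 2·271/4 = 271/2 and A = 73441/8.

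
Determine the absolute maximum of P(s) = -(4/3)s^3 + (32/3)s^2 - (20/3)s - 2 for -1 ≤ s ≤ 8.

194/3

The derivative is -4s^2 + (64/3)s - 20/3, which vanishes at s = 1/3 and s = 5.
Candidates: P(-1) = 50/3; P(1/3) = -250/81; P(5) = 194/3; P(8) = -166/3.
So the maximum is P(5) = 194/3.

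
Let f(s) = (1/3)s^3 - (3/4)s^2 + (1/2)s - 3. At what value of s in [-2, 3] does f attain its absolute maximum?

Differentiating, f'(s) = s^2 - (3/2)s + 1/2; which vanishes at s = 1/2 and s = 1.
Compare values at every candidate in [-2, 3]: f(-2) = -29/3; f(1/2) = -139/48; f(1) = -35/12; f(3) = 3/4.
Hence the absolute maximum is 3/4 at s = 3.

3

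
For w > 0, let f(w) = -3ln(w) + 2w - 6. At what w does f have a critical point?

3/2

f'(w) = -3/w + 2 = 0 gives w = 3/2.
f''(w) = 3/w², which is positive for w > 0, so this is a local minimum.
f(3/2) = -3·ln(3/2) + 3 - 6 ≈ -4.2164.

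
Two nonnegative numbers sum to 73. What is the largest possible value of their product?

With x + y = 73, the product is P(x) = x(73 − x).
P'(x) = 73 − 2x = 0 gives x = 73/2; P'' = −2 < 0, so this is the maximum.
P = 73/2·73/2 = 5329/4.

5329/4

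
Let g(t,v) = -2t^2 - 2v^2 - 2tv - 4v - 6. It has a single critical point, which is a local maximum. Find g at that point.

-10/3

∂g/∂t = -4t - 2v = 0 and ∂g/∂v = -2t - 4v - 4 = 0, so (t, v) = (2/3, -4/3).
The Hessian has g_{tt} = -4, g_{vv} = -4, g_{tv} = -2, giving D = 12 > 0 with g_{tt} < 0, so the point is a local maximum.
g(2/3, -4/3) = -10/3.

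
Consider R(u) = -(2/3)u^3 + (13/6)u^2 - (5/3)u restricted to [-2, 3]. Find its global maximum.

Differentiating, R'(u) = -2u^2 + (13/3)u - 5/3; which vanishes at u = 1/2 and u = 5/3.
Compare values at every candidate in [-2, 3]: R(-2) = 52/3, R(1/2) = -3/8, R(5/3) = 25/162, R(3) = -7/2.
Hence the absolute maximum is 52/3 at u = -2.

52/3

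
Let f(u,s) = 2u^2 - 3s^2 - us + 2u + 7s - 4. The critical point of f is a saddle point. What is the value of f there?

∂f/∂u = 4u - s + 2 = 0 and ∂f/∂s = -u - 6s + 7 = 0, so (u, s) = (-1/5, 6/5).
The Hessian has f_{uu} = 4, f_{ss} = -6, f_{us} = -1, giving D = -25 < 0, so the point is a saddle point.
f(-1/5, 6/5) = 0.

0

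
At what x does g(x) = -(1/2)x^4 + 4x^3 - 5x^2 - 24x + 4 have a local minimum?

3

Critical points: g'(x) = -2x^3 + 12x^2 - 10x - 24 vanishes at x = -1, 3, 4.
g''(x) = -6x^2 + 24x - 10. g''(-1) = -40 < 0 ⇒ local maximum; g''(3) = 8 > 0 ⇒ local minimum; g''(4) = -10 < 0 ⇒ local maximum.
Thus g has its local minimum at x = 3, with value -91/2.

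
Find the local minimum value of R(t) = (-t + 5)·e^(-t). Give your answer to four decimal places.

R'(t) = (-1)·e^(-t) + (-t + 5)·(-1)·e^(-t) = (t - 6)·e^(-t). Since e^(-t) > 0, the only critical point is t = 6.
R''(6) has the same sign as 1 > 0, so this is a local minimum.
R(6) = (-1)·e^(-6) ≈ -0.0025.

-0.0025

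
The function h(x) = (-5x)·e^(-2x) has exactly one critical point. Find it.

By the product rule, h'(x) = (10x - 5)·e^(-2x). Since e^(-2x) > 0, the only critical point is x = 1/2.
h''(1/2) has the same sign as 10 > 0, so this is a local minimum.
h(1/2) = (-5/2)·e^(-1) ≈ -0.9197.

1/2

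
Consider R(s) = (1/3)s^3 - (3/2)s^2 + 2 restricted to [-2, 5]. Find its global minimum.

-20/3

R'(s) = s^2 - 3s, which vanishes at s = 0 and s = 3.
Candidates: R(-2) = -20/3; R(0) = 2; R(3) = -5/2; R(5) = 37/6.
Hence the absolute minimum is -20/3 at s = -2.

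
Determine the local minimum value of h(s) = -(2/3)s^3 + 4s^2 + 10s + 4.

-4/3

h'(s) = -2s^2 + 8s + 10 = 0 at s = -1, 5.
Since h''(s) = -4s + 8, we get h''(-1) = 12 > 0 ⇒ local minimum; h''(5) = -12 < 0 ⇒ local maximum.
The local minimum is h(-1) = -4/3.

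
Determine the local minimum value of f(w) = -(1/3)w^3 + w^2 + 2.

2

Critical points: f'(w) = -w^2 + 2w vanishes at w = 0, 2.
f''(w) = -2w + 2. f''(0) = 2 > 0 ⇒ local minimum; f''(2) = -2 < 0 ⇒ local maximum.
So the local minimum value is f(0) = 2.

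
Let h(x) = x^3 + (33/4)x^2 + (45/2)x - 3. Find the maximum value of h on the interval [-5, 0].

-3

Differentiating, h'(x) = 3x^2 + (33/2)x + 45/2; which vanishes at x = -3 and x = -5/2.
Candidates: h(-5) = -137/4; h(-3) = -93/4; h(-5/2) = -373/16; h(0) = -3.
Hence the absolute maximum is -3 at x = 0.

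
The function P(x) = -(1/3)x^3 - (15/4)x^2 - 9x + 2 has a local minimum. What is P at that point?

-7

Critical points: P'(x) = -x^2 - (15/2)x - 9 vanishes at x = -6, -3/2.
Second-derivative test with P''(x) = -2x - 15/2: P''(-6) = 9/2 > 0 ⇒ local minimum; P''(-3/2) = -9/2 < 0 ⇒ local maximum.
So the local minimum value is P(-6) = -7.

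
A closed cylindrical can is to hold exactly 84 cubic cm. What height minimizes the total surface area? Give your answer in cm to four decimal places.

4.7468

With radius r and height h, πr²h = 84 so h = 84/(πr²), and S(r) = 2πr² + 2πrh = 2πr² + 2·84/r.
S'(r) = 4πr − 2·84/r² = 0 ⇒ r³ = 84/(2π), so r ≈ 2.3734 and h = 2r ≈ 4.7468.
S''(r) = 4π + 4·84/r³ > 0, so this is the minimum; S ≈ 106.1779.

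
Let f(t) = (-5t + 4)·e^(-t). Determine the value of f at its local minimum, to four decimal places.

f'(t) = (-5)·e^(-t) + (-5t + 4)·(-1)·e^(-t) = (5t - 9)·e^(-t). Since e^(-t) > 0, the only critical point is t = 9/5.
f''(9/5) has the same sign as 5 > 0, so this is a local minimum.
f(9/5) = (-5)·e^(-9/5) ≈ -0.8265.

-0.8265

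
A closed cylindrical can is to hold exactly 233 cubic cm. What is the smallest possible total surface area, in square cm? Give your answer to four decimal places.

With radius r and height h, πr²h = 233 so h = 233/(πr²), and S(r) = 2πr² + 2πrh = 2πr² + 2·233/r.
S'(r) = 4πr − 2·233/r² = 0 ⇒ r³ = 233/(2π), so r ≈ 3.3347 and h = 2r ≈ 6.6694.
S''(r) = 4π + 4·233/r³ > 0, so this is the minimum; S ≈ 209.6131.

209.6131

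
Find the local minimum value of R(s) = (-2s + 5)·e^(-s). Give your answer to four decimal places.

-0.0604

R'(s) = (-2)·e^(-s) + (-2s + 5)·(-1)·e^(-s) = (2s - 7)·e^(-s). Since e^(-s) > 0, the only critical point is s = 7/2.
R''(7/2) has the same sign as 2 > 0, so this is a local minimum.
R(7/2) = (-2)·e^(-7/2) ≈ -0.0604.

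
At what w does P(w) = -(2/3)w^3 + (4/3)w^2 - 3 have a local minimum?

P'(w) = -2w^2 + (8/3)w = 0 at w = 0, 4/3.
Second-derivative test with P''(w) = -4w + 8/3: P''(0) = 8/3 > 0 ⇒ local minimum; P''(4/3) = -8/3 < 0 ⇒ local maximum.
So the local minimum value is P(0) = -3.

0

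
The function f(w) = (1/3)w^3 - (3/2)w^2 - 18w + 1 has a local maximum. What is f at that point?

Critical points: f'(w) = w^2 - 3w - 18 vanishes at w = -3, 6.
Since f''(w) = 2w - 3, we get f''(-3) = -9 < 0 ⇒ local maximum; f''(6) = 9 > 0 ⇒ local minimum.
So the local maximum value is f(-3) = 65/2.

65/2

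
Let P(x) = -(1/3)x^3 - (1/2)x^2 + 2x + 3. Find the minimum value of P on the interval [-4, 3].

-9/2

Differentiating, P'(x) = -x^2 - x + 2; which vanishes at x = -2 and x = 1.
Candidates: P(-4) = 25/3, P(-2) = -1/3, P(1) = 25/6, P(3) = -9/2.
The minimum over the interval is -9/2, attained at x = 3.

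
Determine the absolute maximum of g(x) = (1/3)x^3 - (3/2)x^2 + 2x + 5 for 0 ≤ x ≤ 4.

31/3

g'(x) = x^2 - 3x + 2, which vanishes at x = 1 and x = 2.
Candidates: g(0) = 5; g(1) = 35/6; g(2) = 17/3; g(4) = 31/3.
The maximum over the interval is 31/3, attained at x = 4.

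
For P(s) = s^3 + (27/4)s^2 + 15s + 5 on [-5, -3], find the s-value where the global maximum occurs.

-3

Differentiating, P'(s) = 3s^2 + (27/2)s + 15; which has no zeros in [-5, -3].
Compare values at every candidate in [-5, -3]: P(-5) = -105/4,  P(-3) = -25/4.
Hence the absolute maximum is -25/4 at s = -3.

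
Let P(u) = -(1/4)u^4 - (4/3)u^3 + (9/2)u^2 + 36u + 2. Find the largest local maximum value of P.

377/4

P'(u) = -u^3 - 4u^2 + 9u + 36 = 0 at u = -4, -3, 3.
P''(u) = -3u^2 - 8u + 9. P''(-4) = -7 < 0 ⇒ local maximum; P''(-3) = 6 > 0 ⇒ local minimum; P''(3) = -42 < 0 ⇒ local maximum.
So the largest local maximum value is P(3) = 377/4.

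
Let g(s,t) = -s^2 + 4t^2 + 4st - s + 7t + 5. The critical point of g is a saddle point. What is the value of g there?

∂g/∂s = -2s + 4t - 1 = 0 and ∂g/∂t = 4s + 8t + 7 = 0, so (s, t) = (-9/8, -5/16).
The Hessian has g_{ss} = -2, g_{tt} = 8, g_{st} = 4, giving D = -32 < 0, so the point is a saddle point.
g(-9/8, -5/16) = 143/32.

143/32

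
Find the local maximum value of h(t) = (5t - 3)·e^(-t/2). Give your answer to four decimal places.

2.7253

Differentiating with the product rule gives h'(t) = (-(5/2)t + 13/2)·e^(-t/2). Since e^(-t/2) > 0, the only critical point is t = 13/5.
h''(13/5) has the same sign as -5/2 < 0, so this is a local maximum.
h(13/5) = (10)·e^(-13/10) ≈ 2.7253.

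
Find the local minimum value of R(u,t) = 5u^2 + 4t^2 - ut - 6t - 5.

∂R/∂u = 10u - t = 0 and ∂R/∂t = -u + 8t - 6 = 0, so (u, t) = (6/79, 60/79).
The Hessian has R_{uu} = 10, R_{tt} = 8, R_{ut} = -1, giving D = 79 > 0 with R_{uu} > 0, so the point is a local minimum.
R(6/79, 60/79) = -575/79.

-575/79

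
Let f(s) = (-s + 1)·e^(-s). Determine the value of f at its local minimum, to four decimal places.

-0.1353

Differentiating with the product rule gives f'(s) = (s - 2)·e^(-s). Since e^(-s) > 0, the only critical point is s = 2.
f''(2) has the same sign as 1 > 0, so this is a local minimum.
f(2) = (-1)·e^(-2) ≈ -0.1353.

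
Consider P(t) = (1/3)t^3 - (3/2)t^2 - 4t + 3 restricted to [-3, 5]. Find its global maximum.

The derivative is t^2 - 3t - 4, which vanishes at t = -1 and t = 4.
Evaluating at the critical points and endpoints: P(-3) = -15/2,  P(-1) = 31/6,  P(4) = -47/3,  P(5) = -77/6.
The maximum over the interval is 31/6, attained at t = -1.

31/6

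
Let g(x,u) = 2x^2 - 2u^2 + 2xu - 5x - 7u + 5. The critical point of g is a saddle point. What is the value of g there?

39/10

∂g/∂x = 4x + 2u - 5 = 0 and ∂g/∂u = 2x - 4u - 7 = 0, so (x, u) = (17/10, -9/10).
The Hessian has g_{xx} = 4, g_{uu} = -4, g_{xu} = 2, giving D = -20 < 0, so the point is a saddle point.
g(17/10, -9/10) = 39/10.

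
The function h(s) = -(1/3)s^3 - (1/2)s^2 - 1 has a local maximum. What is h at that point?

-1

h'(s) = -s^2 - s. Setting h'(s) = 0 gives s ∈ {-1, 0}.
h''(s) = -2s - 1. h''(-1) = 1 > 0 ⇒ local minimum; h''(0) = -1 < 0 ⇒ local maximum.
The local maximum is h(0) = -1.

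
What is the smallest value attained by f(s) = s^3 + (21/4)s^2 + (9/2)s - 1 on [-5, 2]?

-69/4

f'(s) = 3s^2 + (21/2)s + 9/2, which vanishes at s = -3 and s = -1/2.
Evaluating at the critical points and endpoints: f(-5) = -69/4,  f(-3) = 23/4,  f(-1/2) = -33/16,  f(2) = 37.
Hence the absolute minimum is -69/4 at s = -5.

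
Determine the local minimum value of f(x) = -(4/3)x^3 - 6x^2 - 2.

f'(x) = -4x^2 - 12x = 0 at x = -3, 0.
Since f''(x) = -8x - 12, we get f''(-3) = 12 > 0 ⇒ local minimum; f''(0) = -12 < 0 ⇒ local maximum.
The local minimum is f(-3) = -20.

-20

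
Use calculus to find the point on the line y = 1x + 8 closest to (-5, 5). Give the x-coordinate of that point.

Minimize D(x)^2 = (x + 5)^2 + (x + 3)^2.
d/dx[D^2] = 2(x + 5) + 2·1·(x + 3) = 0 ⇒ x = -4.
Then y = 4 and the distance is √(2) ≈ 1.4142.

-4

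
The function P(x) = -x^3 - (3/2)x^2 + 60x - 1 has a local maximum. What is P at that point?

151

P'(x) = -3x^2 - 3x + 60 = 0 at x = -5, 4.
Second-derivative test with P''(x) = -6x - 3: P''(-5) = 27 > 0 ⇒ local minimum; P''(4) = -27 < 0 ⇒ local maximum.
Thus P has its local maximum at x = 4, with value 151.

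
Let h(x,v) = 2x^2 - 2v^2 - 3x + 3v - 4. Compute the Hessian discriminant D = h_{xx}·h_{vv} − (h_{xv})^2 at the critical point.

∂h/∂x = 4x - 3 = 0 and ∂h/∂v = -4v + 3 = 0, so (x, v) = (3/4, 3/4).
The Hessian has h_{xx} = 4, h_{vv} = -4, h_{xv} = 0, giving D = -16 < 0, so the point is a saddle point.
D = (4)·(-4) − (0)^2 = -16.

-16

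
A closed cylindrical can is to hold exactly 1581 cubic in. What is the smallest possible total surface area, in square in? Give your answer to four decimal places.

751.2811

With radius r and height h, πr²h = 1581 so h = 1581/(πr²), and S(r) = 2πr² + 2πrh = 2πr² + 2·1581/r.
S'(r) = 4πr − 2·1581/r² = 0 ⇒ r³ = 1581/(2π), so r ≈ 6.3132 and h = 2r ≈ 12.6264.
S''(r) = 4π + 4·1581/r³ > 0, so this is the minimum; S ≈ 751.2811.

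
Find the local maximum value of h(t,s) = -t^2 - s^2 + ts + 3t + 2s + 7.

∂h/∂t = -2t + s + 3 = 0 and ∂h/∂s = t - 2s + 2 = 0, so (t, s) = (8/3, 7/3).
The Hessian has h_{tt} = -2, h_{ss} = -2, h_{ts} = 1, giving D = 3 > 0 with h_{tt} < 0, so the point is a local maximum.
h(8/3, 7/3) = 40/3.

40/3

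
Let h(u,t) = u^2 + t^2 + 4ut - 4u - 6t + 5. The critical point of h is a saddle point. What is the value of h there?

4/3

∂h/∂u = 2u + 4t - 4 = 0 and ∂h/∂t = 4u + 2t - 6 = 0, so (u, t) = (4/3, 1/3).
The Hessian has h_{uu} = 2, h_{tt} = 2, h_{ut} = 4, giving D = -12 < 0, so the point is a saddle point.
h(4/3, 1/3) = 4/3.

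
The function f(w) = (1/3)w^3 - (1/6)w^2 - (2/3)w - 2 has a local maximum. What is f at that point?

-140/81

f'(w) = w^2 - (1/3)w - 2/3. Setting f'(w) = 0 gives w ∈ {-2/3, 1}.
Second-derivative test with f''(w) = 2w - 1/3: f''(-2/3) = -5/3 < 0 ⇒ local maximum; f''(1) = 5/3 > 0 ⇒ local minimum.
So the local maximum value is f(-2/3) = -140/81.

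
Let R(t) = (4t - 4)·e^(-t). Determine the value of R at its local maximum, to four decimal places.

By the product rule, R'(t) = (-4t + 8)·e^(-t). Since e^(-t) > 0, the only critical point is t = 2.
R''(2) has the same sign as -4 < 0, so this is a local maximum.
R(2) = (4)·e^(-2) ≈ 0.5413.

0.5413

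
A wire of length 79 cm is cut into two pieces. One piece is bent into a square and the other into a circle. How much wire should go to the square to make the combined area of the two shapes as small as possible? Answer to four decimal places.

44.2478

Let x be the length used for the square. Square side x/4; circle radius (79−x)/(2π).
A(x) = (x/4)² + π·((79−x)/(2π))² = x²/16 + (79−x)²/(4π) for 0 ≤ x ≤ 79. A'(x) = x/8 − (79−x)/(2π) = 0 gives x = 4·79/(π+4) ≈ 44.2478.
A'' = 1/8 + 1/(2π) > 0, so this gives the minimum combined area; x ≈ 44.2478 cm to the square.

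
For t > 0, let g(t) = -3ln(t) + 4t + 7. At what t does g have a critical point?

3/4

g'(t) = -3/t + 4 = 0 gives t = 3/4.
g''(t) = 3/t², which is positive for t > 0, so this is a local minimum.
g(3/4) = -3·ln(3/4) + 3 + 7 ≈ 10.8630.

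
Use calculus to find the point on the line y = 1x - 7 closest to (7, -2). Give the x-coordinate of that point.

6

Minimize D(x)^2 = (x - 7)^2 + (x - 5)^2.
d/dx[D^2] = 2(x - 7) + 2·1·(x - 5) = 0 ⇒ x = 6.
Then y = -1 and the distance is √(2) ≈ 1.4142.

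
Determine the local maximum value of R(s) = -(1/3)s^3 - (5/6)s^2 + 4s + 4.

572/81

R'(s) = -s^2 - (5/3)s + 4. Setting R'(s) = 0 gives s ∈ {-3, 4/3}.
R''(s) = -2s - 5/3. R''(-3) = 13/3 > 0 ⇒ local minimum; R''(4/3) = -13/3 < 0 ⇒ local maximum.
Thus R has its local maximum at s = 4/3, with value 572/81.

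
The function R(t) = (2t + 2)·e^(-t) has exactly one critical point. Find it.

0

R'(t) = 2·e^(-t) + (2t + 2)·(-1)·e^(-t) = (-2t)·e^(-t). Since e^(-t) > 0, the only critical point is t = 0.
R''(0) has the same sign as -2 < 0, so this is a local maximum.
R(0) = (2)·e^(0) ≈ 2.0000.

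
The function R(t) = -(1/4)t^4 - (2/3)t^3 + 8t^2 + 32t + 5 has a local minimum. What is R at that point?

-77/3

R'(t) = -t^3 - 2t^2 + 16t + 32 = 0 at t = -4, -2, 4.
R''(t) = -3t^2 - 4t + 16. R''(-4) = -16 < 0 ⇒ local maximum; R''(-2) = 12 > 0 ⇒ local minimum; R''(4) = -48 < 0 ⇒ local maximum.
The local minimum is R(-2) = -77/3.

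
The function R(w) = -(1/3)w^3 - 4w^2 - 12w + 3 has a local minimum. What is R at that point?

R'(w) = -w^2 - 8w - 12. Setting R'(w) = 0 gives w ∈ {-6, -2}.
Since R''(w) = -2w - 8, we get R''(-6) = 4 > 0 ⇒ local minimum; R''(-2) = -4 < 0 ⇒ local maximum.
So the local minimum value is R(-6) = 3.

3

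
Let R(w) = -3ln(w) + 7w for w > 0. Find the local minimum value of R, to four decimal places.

5.5419

R'(w) = -3/w + 7 = 0 gives w = 3/7.
R''(w) = 3/w², which is positive for w > 0, so this is a local minimum.
R(3/7) = -3·ln(3/7) + 3 ≈ 5.5419.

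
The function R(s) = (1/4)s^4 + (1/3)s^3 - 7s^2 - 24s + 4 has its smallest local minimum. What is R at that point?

-356/3

Critical points: R'(s) = s^3 + s^2 - 14s - 24 vanishes at s = -3, -2, 4.
R''(s) = 3s^2 + 2s - 14. R''(-3) = 7 > 0 ⇒ local minimum; R''(-2) = -6 < 0 ⇒ local maximum; R''(4) = 42 > 0 ⇒ local minimum.
So the smallest local minimum value is R(4) = -356/3.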